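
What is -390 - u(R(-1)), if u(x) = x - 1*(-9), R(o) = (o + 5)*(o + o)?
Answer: -391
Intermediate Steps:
R(o) = 2*o*(5 + o) (R(o) = (5 + o)*(2*o) = 2*o*(5 + o))
u(x) = 9 + x (u(x) = x + 9 = 9 + x)
-390 - u(R(-1)) = -390 - (9 + 2*(-1)*(5 - 1)) = -390 - (9 + 2*(-1)*4) = -390 - (9 - 8) = -390 - 1*1 = -390 - 1 = -391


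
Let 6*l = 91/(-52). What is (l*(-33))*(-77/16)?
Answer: -5929/128 ≈ -46.320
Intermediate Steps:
l = -7/24 (l = (91/(-52))/6 = (91*(-1/52))/6 = (⅙)*(-7/4) = -7/24 ≈ -0.29167)
(l*(-33))*(-77/16) = (-7/24*(-33))*(-77/16) = 77*(-77*1/16)/8 = (77/8)*(-77/16) = -5929/128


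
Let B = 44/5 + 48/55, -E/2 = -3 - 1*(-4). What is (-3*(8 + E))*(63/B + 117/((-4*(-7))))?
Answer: -25596/133 ≈ -192.45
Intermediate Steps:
E = -2 (E = -2*(-3 - 1*(-4)) = -2*(-3 + 4) = -2*1 = -2)
B = 532/55 (B = 44*(1/5) + 48*(1/55) = 44/5 + 48/55 = 532/55 ≈ 9.6727)
(-3*(8 + E))*(63/B + 117/((-4*(-7)))) = (-3*(8 - 2))*(63/(532/55) + 117/((-4*(-7)))) = (-3*6)*(63*(55/532) + 117/28) = -18*(495/76 + 117*(1/28)) = -18*(495/76 + 117/28) = -18*1422/133 = -25596/133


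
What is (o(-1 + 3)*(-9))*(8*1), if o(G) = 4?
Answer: -288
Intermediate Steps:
(o(-1 + 3)*(-9))*(8*1) = (4*(-9))*(8*1) = -36*8 = -288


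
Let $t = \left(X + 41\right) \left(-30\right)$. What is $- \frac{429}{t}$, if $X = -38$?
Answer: $\frac{143}{30} \approx 4.7667$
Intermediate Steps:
$t = -90$ ($t = \left(-38 + 41\right) \left(-30\right) = 3 \left(-30\right) = -90$)
$- \frac{429}{t} = - \frac{429}{-90} = \left(-429\right) \left(- \frac{1}{90}\right) = \frac{143}{30}$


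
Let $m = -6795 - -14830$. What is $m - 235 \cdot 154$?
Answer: $-28155$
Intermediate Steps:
$m = 8035$ ($m = -6795 + 14830 = 8035$)
$m - 235 \cdot 154 = 8035 - 235 \cdot 154 = 8035 - 36190 = -28155$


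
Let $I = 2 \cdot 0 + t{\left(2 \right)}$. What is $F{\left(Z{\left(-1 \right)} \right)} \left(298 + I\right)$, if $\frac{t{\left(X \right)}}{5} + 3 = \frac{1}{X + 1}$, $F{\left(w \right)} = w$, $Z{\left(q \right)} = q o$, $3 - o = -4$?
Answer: $- \frac{5978}{3} \approx -1992.7$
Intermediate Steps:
$o = 7$ ($o = 3 - -4 = 3 + 4 = 7$)
$Z{\left(q \right)} = 7 q$ ($Z{\left(q \right)} = q 7 = 7 q$)
$t{\left(X \right)} = -15 + \frac{5}{1 + X}$ ($t{\left(X \right)} = -15 + \frac{5}{X + 1} = -15 + \frac{5}{1 + X}$)
$I = - \frac{40}{3}$ ($I = 2 \cdot 0 + \frac{5 \left(-2 - 6\right)}{1 + 2} = 0 + \frac{5 \left(-2 - 6\right)}{3} = 0 + 5 \cdot \frac{1}{3} \left(-8\right) = 0 - \frac{40}{3} = - \frac{40}{3} \approx -13.333$)
$F{\left(Z{\left(-1 \right)} \right)} \left(298 + I\right) = 7 \left(-1\right) \left(298 - \frac{40}{3}\right) = \left(-7\right) \frac{854}{3} = - \frac{5978}{3}$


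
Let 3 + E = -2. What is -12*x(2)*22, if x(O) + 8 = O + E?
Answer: 2904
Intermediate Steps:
E = -5 (E = -3 - 2 = -5)
x(O) = -13 + O (x(O) = -8 + (O - 5) = -8 + (-5 + O) = -13 + O)
-12*x(2)*22 = -12*(-13 + 2)*22 = -12*(-11)*22 = 132*22 = 2904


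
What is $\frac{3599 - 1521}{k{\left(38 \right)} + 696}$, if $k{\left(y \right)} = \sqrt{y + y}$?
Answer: $\frac{361572}{121085} - \frac{1039 \sqrt{19}}{121085} \approx 2.9487$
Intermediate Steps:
$k{\left(y \right)} = \sqrt{2} \sqrt{y}$ ($k{\left(y \right)} = \sqrt{2 y} = \sqrt{2} \sqrt{y}$)
$\frac{3599 - 1521}{k{\left(38 \right)} + 696} = \frac{3599 - 1521}{\sqrt{2} \sqrt{38} + 696} = \frac{2078}{2 \sqrt{19} + 696} = \frac{2078}{696 + 2 \sqrt{19}}$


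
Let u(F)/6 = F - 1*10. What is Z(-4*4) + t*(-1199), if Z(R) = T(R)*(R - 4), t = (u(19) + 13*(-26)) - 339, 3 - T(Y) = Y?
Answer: 746597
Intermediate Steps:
u(F) = -60 + 6*F (u(F) = 6*(F - 1*10) = 6*(F - 10) = 6*(-10 + F) = -60 + 6*F)
T(Y) = 3 - Y
t = -623 (t = ((-60 + 6*19) + 13*(-26)) - 339 = ((-60 + 114) - 338) - 339 = (54 - 338) - 339 = -284 - 339 = -623)
Z(R) = (-4 + R)*(3 - R) (Z(R) = (3 - R)*(R - 4) = (3 - R)*(-4 + R) = (-4 + R)*(3 - R))
Z(-4*4) + t*(-1199) = -(-4 - 4*4)*(-3 - 4*4) - 623*(-1199) = -(-4 - 16)*(-3 - 16) + 746977 = -1*(-20)*(-19) + 746977 = -380 + 746977 = 746597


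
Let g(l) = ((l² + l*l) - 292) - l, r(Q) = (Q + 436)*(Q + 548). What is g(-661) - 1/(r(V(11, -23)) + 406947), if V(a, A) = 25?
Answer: 586683002099/671100 ≈ 8.7421e+5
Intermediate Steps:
r(Q) = (436 + Q)*(548 + Q)
g(l) = -292 - l + 2*l² (g(l) = ((l² + l²) - 292) - l = (2*l² - 292) - l = (-292 + 2*l²) - l = -292 - l + 2*l²)
g(-661) - 1/(r(V(11, -23)) + 406947) = (-292 - 1*(-661) + 2*(-661)²) - 1/((238928 + 25² + 984*25) + 406947) = (-292 + 661 + 2*436921) - 1/((238928 + 625 + 24600) + 406947) = (-292 + 661 + 873842) - 1/(264153 + 406947) = 874211 - 1/671100 = 586683002099/671100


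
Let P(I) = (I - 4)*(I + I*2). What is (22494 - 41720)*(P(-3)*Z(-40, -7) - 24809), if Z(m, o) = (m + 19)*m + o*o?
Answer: -599812748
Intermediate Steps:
P(I) = 3*I*(-4 + I) (P(I) = (-4 + I)*(I + 2*I) = (-4 + I)*(3*I) = 3*I*(-4 + I))
Z(m, o) = o² + m*(19 + m) (Z(m, o) = (19 + m)*m + o² = m*(19 + m) + o² = o² + m*(19 + m))
(22494 - 41720)*(P(-3)*Z(-40, -7) - 24809) = (22494 - 41720)*((3*(-3)*(-4 - 3))*((-40)² + (-7)² + 19*(-40)) - 24809) = -19226*((3*(-3)*(-7))*(1600 + 49 - 760) - 24809) = -19226*(63*889 - 24809) = -19226*(56007 - 24809) = -19226*31198 = -599812748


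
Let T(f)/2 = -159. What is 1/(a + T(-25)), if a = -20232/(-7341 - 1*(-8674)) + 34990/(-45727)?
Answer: -60954091/20355191272 ≈ -0.0029945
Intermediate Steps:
a = -971790334/60954091 (a = -20232/(-7341 + 8674) + 34990*(-1/45727) = -20232/1333 - 34990/45727 = -971790334/60954091 ≈ -15.943)
T(f) = -318 (T(f) = 2*(-159) = -318)
1/(a + T(-25)) = 1/(-971790334/60954091 - 318) = 1/(-20355191272/60954091) = -60954091/20355191272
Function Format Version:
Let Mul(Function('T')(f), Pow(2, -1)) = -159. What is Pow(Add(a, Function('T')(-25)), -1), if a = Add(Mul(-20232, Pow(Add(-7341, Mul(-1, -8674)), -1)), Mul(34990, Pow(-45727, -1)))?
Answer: Rational(-60954091, 20355191272) ≈ -0.0029945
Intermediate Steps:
a = Rational(-971790334, 60954091) (a = Add(Mul(-20232, Pow(Add(-7341, 8674), -1)), Mul(34990, Rational(-1, 45727))) = Add(Mul(-20232, Pow(1333, -1)), Rational(-34990, 45727)) = Add(Mul(-20232, Rational(1, 1333)), Rational(-34990, 45727)) = Add(Rational(-20232, 1333), Rational(-34990, 45727)) = Rational(-971790334, 60954091) ≈ -15.943)
Function('T')(f) = -318 (Function('T')(f) = Mul(2, -159) = -318)
Pow(Add(a, Function('T')(-25)), -1) = Pow(Add(Rational(-971790334, 60954091), -318), -1) = Pow(Rational(-20355191272, 60954091), -1) = Rational(-60954091, 20355191272)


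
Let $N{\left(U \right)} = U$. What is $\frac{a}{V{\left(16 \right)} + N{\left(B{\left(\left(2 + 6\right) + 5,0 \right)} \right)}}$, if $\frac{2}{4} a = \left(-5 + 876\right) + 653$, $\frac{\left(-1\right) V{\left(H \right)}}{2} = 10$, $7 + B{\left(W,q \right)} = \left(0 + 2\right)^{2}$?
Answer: $- \frac{3048}{23} \approx -132.52$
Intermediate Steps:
$B{\left(W,q \right)} = -3$ ($B{\left(W,q \right)} = -7 + \left(0 + 2\right)^{2} = -7 + 2^{2} = -7 + 4 = -3$)
$V{\left(H \right)} = -20$ ($V{\left(H \right)} = \left(-2\right) 10 = -20$)
$a = 3048$ ($a = 2 \left(\left(-5 + 876\right) + 653\right) = 2 \left(871 + 653\right) = 2 \cdot 1524 = 3048$)
$\frac{a}{V{\left(16 \right)} + N{\left(B{\left(\left(2 + 6\right) + 5,0 \right)} \right)}} = \frac{3048}{-20 - 3} = \frac{3048}{-23} = 3048 \left(- \frac{1}{23}\right) = - \frac{3048}{23}$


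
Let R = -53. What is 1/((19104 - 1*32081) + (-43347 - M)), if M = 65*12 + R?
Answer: -1/57051 ≈ -1.7528e-5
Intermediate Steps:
M = 727 (M = 65*12 - 53 = 780 - 53 = 727)
1/((19104 - 1*32081) + (-43347 - M)) = 1/((19104 - 1*32081) + (-43347 - 1*727)) = 1/((19104 - 32081) + (-43347 - 727)) = 1/(-12977 - 44074) = 1/(-57051) = -1/57051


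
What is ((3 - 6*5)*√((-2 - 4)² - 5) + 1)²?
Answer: 22600 - 54*√31 ≈ 22299.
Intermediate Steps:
((3 - 6*5)*√((-2 - 4)² - 5) + 1)² = ((3 - 1*30)*√((-6)² - 5) + 1)² = ((3 - 30)*√(36 - 5) + 1)² = (-27*√31 + 1)² = (1 - 27*√31)²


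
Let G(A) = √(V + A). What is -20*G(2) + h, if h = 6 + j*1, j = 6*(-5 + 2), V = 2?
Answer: -52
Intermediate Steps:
G(A) = √(2 + A)
j = -18 (j = 6*(-3) = -18)
h = -12 (h = 6 - 18*1 = 6 - 18 = -12)
-20*G(2) + h = -20*√(2 + 2) - 12 = -20*√4 - 12 = -20*2 - 12 = -40 - 12 = -52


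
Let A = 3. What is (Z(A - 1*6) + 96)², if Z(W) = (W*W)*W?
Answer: 4761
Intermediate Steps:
Z(W) = W³ (Z(W) = W²*W = W³)
(Z(A - 1*6) + 96)² = ((3 - 1*6)³ + 96)² = ((3 - 6)³ + 96)² = ((-3)³ + 96)² = (-27 + 96)² = 69² = 4761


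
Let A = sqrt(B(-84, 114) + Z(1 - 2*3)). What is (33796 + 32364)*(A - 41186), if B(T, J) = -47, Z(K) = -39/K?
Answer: -2724865760 + 185248*I*sqrt(5) ≈ -2.7249e+9 + 4.1423e+5*I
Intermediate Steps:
A = 14*I*sqrt(5)/5 (A = sqrt(-47 - 39/(1 - 2*3)) = sqrt(-47 - 39/(1 - 6)) = sqrt(-47 - 39/(-5)) = sqrt(-47 - 39*(-1/5)) = sqrt(-47 + 39/5) = sqrt(-196/5) = 14*I*sqrt(5)/5 ≈ 6.261*I)
(33796 + 32364)*(A - 41186) = (33796 + 32364)*(14*I*sqrt(5)/5 - 41186) = 66160*(-41186 + 14*I*sqrt(5)/5) = -2724865760 + 185248*I*sqrt(5)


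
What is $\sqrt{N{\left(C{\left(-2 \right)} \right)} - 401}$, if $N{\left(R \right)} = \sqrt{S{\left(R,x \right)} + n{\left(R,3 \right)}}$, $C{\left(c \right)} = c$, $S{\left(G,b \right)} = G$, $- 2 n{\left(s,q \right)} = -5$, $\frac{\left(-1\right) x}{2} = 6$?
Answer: $\frac{\sqrt{-1604 + 2 \sqrt{2}}}{2} \approx 20.007 i$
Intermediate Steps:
$x = -12$ ($x = \left(-2\right) 6 = -12$)
$n{\left(s,q \right)} = \frac{5}{2}$ ($n{\left(s,q \right)} = \left(- \frac{1}{2}\right) \left(-5\right) = \frac{5}{2}$)
$N{\left(R \right)} = \sqrt{\frac{5}{2} + R}$ ($N{\left(R \right)} = \sqrt{R + \frac{5}{2}} = \sqrt{\frac{5}{2} + R}$)
$\sqrt{N{\left(C{\left(-2 \right)} \right)} - 401} = \sqrt{\frac{\sqrt{10 + 4 \left(-2\right)}}{2} - 401} = \sqrt{\frac{\sqrt{10 - 8}}{2} - 401} = \sqrt{\frac{\sqrt{2}}{2} - 401} = \sqrt{-401 + \frac{\sqrt{2}}{2}}$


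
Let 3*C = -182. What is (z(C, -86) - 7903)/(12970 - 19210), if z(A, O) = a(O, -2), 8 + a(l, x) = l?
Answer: 7997/6240 ≈ 1.2816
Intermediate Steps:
C = -182/3 (C = (⅓)*(-182) = -182/3 ≈ -60.667)
a(l, x) = -8 + l
z(A, O) = -8 + O
(z(C, -86) - 7903)/(12970 - 19210) = ((-8 - 86) - 7903)/(12970 - 19210) = (-94 - 7903)/(-6240) = -7997*(-1/6240) = 7997/6240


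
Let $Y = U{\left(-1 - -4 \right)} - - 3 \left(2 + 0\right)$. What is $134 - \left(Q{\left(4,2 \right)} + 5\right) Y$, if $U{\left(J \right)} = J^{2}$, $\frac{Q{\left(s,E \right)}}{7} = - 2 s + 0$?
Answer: $899$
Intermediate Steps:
$Q{\left(s,E \right)} = - 14 s$ ($Q{\left(s,E \right)} = 7 \left(- 2 s + 0\right) = 7 \left(- 2 s\right) = - 14 s$)
$Y = 15$ ($Y = \left(-1 - -4\right)^{2} - - 3 \left(2 + 0\right) = \left(-1 + 4\right)^{2} - \left(-3\right) 2 = 3^{2} - -6 = 9 + 6 = 15$)
$134 - \left(Q{\left(4,2 \right)} + 5\right) Y = 134 - \left(\left(-14\right) 4 + 5\right) 15 = 134 - \left(-56 + 5\right) 15 = 134 - \left(-51\right) 15 = 134 - -765 = 134 + 765 = 899$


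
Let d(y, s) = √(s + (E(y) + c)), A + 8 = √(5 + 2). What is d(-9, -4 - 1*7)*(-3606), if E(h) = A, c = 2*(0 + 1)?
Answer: -3606*I*√(17 - √7) ≈ -13662.0*I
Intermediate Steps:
c = 2 (c = 2*1 = 2)
A = -8 + √7 (A = -8 + √(5 + 2) = -8 + √7 ≈ -5.3542)
E(h) = -8 + √7
d(y, s) = √(-6 + s + √7) (d(y, s) = √(s + ((-8 + √7) + 2)) = √(s + (-6 + √7)) = √(-6 + s + √7))
d(-9, -4 - 1*7)*(-3606) = √(-6 + (-4 - 1*7) + √7)*(-3606) = √(-6 + (-4 - 7) + √7)*(-3606) = √(-6 - 11 + √7)*(-3606) = √(-17 + √7)*(-3606) = -3606*√(-17 + √7)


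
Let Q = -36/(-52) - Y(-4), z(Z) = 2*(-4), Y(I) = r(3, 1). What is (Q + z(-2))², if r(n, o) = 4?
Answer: 21609/169 ≈ 127.86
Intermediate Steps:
Y(I) = 4
z(Z) = -8
Q = -43/13 (Q = -36/(-52) - 1*4 = -36*(-1/52) - 4 = 9/13 - 4 = -43/13 ≈ -3.3077)
(Q + z(-2))² = (-43/13 - 8)² = (-147/13)² = 21609/169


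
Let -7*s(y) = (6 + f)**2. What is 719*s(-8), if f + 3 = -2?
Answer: -719/7 ≈ -102.71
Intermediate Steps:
f = -5 (f = -3 - 2 = -5)
s(y) = -1/7 (s(y) = -(6 - 5)**2/7 = -1/7*1**2 = -1/7*1 = -1/7)
719*s(-8) = 719*(-1/7) = -719/7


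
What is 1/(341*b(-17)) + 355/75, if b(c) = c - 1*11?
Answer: 677893/143220 ≈ 4.7332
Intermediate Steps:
b(c) = -11 + c (b(c) = c - 11 = -11 + c)
1/(341*b(-17)) + 355/75 = 1/(341*(-11 - 17)) + 355/75 = (1/341)/(-28) + 355*(1/75) = (1/341)*(-1/28) + 71/15 = -1/9548 + 71/15 = 677893/143220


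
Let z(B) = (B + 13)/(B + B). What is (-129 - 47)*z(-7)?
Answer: 528/7 ≈ 75.429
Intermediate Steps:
z(B) = (13 + B)/(2*B) (z(B) = (13 + B)/((2*B)) = (13 + B)*(1/(2*B)) = (13 + B)/(2*B))
(-129 - 47)*z(-7) = (-129 - 47)*((½)*(13 - 7)/(-7)) = -88*(-1)*6/7 = -176*(-3/7) = 528/7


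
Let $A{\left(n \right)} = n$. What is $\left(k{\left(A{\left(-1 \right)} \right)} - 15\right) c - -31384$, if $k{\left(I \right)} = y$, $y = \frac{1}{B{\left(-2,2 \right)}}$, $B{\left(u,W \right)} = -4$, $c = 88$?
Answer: $30042$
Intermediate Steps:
$y = - \frac{1}{4}$ ($y = \frac{1}{-4} = - \frac{1}{4} \approx -0.25$)
$k{\left(I \right)} = - \frac{1}{4}$
$\left(k{\left(A{\left(-1 \right)} \right)} - 15\right) c - -31384 = \left(- \frac{1}{4} - 15\right) 88 - -31384 = \left(- \frac{61}{4}\right) 88 + 31384 = -1342 + 31384 = 30042$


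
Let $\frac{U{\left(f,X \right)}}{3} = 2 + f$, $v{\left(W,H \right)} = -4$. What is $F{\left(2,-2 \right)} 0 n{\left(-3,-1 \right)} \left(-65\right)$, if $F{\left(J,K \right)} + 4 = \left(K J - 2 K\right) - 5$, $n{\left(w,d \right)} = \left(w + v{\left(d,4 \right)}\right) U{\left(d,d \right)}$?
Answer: $0$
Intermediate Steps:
$U{\left(f,X \right)} = 6 + 3 f$ ($U{\left(f,X \right)} = 3 \left(2 + f\right) = 6 + 3 f$)
$n{\left(w,d \right)} = \left(-4 + w\right) \left(6 + 3 d\right)$ ($n{\left(w,d \right)} = \left(w - 4\right) \left(6 + 3 d\right) = \left(-4 + w\right) \left(6 + 3 d\right)$)
$F{\left(J,K \right)} = -9 - 2 K + J K$ ($F{\left(J,K \right)} = -4 - \left(5 + 2 K - K J\right) = -4 - \left(5 + 2 K - J K\right) = -9 - 2 K + J K$)
$F{\left(2,-2 \right)} 0 n{\left(-3,-1 \right)} \left(-65\right) = \left(-9 - -4 + 2 \left(-2\right)\right) 0 \cdot 3 \left(-4 - 3\right) \left(2 - 1\right) \left(-65\right) = \left(-9 + 4 - 4\right) 0 \cdot 3 \left(-7\right) 1 \left(-65\right) = \left(-9\right) 0 \left(-21\right) \left(-65\right) = 0 \left(-21\right) \left(-65\right) = 0 \left(-65\right) = 0$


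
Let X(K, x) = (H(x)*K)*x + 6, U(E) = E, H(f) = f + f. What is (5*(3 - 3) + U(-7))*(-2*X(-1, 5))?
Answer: -616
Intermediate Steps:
H(f) = 2*f
X(K, x) = 6 + 2*K*x**2 (X(K, x) = ((2*x)*K)*x + 6 = (2*K*x)*x + 6 = 2*K*x**2 + 6 = 6 + 2*K*x**2)
(5*(3 - 3) + U(-7))*(-2*X(-1, 5)) = (5*(3 - 3) - 7)*(-2*(6 + 2*(-1)*5**2)) = (5*0 - 7)*(-2*(6 + 2*(-1)*25)) = (0 - 7)*(-2*(6 - 50)) = -(-14)*(-44) = -7*88 = -616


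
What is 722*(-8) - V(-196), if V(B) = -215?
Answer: -5561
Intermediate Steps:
722*(-8) - V(-196) = 722*(-8) - 1*(-215) = -5776 + 215 = -5561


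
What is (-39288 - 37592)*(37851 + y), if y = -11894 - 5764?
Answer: -1552437840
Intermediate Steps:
y = -17658
(-39288 - 37592)*(37851 + y) = (-39288 - 37592)*(37851 - 17658) = -76880*20193 = -1552437840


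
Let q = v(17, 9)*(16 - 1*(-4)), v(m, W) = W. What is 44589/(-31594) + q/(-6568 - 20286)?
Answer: -601539963/424212638 ≈ -1.4180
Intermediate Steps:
q = 180 (q = 9*(16 - 1*(-4)) = 9*(16 + 4) = 9*20 = 180)
44589/(-31594) + q/(-6568 - 20286) = 44589/(-31594) + 180/(-6568 - 20286) = 44589*(-1/31594) + 180/(-26854) = -44589/31594 + 180*(-1/26854) = -44589/31594 - 90/13427 = -601539963/424212638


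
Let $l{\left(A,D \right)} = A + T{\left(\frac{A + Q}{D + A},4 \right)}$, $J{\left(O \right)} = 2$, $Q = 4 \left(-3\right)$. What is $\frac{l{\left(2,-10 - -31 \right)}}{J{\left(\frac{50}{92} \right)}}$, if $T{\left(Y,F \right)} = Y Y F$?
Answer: $\frac{729}{529} \approx 1.3781$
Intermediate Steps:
$Q = -12$
$T{\left(Y,F \right)} = F Y^{2}$ ($T{\left(Y,F \right)} = Y^{2} F = F Y^{2}$)
$l{\left(A,D \right)} = A + \frac{4 \left(-12 + A\right)^{2}}{\left(A + D\right)^{2}}$ ($l{\left(A,D \right)} = A + 4 \left(\frac{A - 12}{D + A}\right)^{2} = A + 4 \left(\frac{-12 + A}{A + D}\right)^{2} = A + 4 \frac{\left(-12 + A\right)^{2}}{\left(A + D\right)^{2}} = A + \frac{4 \left(-12 + A\right)^{2}}{\left(A + D\right)^{2}}$)
$\frac{l{\left(2,-10 - -31 \right)}}{J{\left(\frac{50}{92} \right)}} = \frac{2 + \frac{4 \left(-12 + 2\right)^{2}}{\left(2 - -21\right)^{2}}}{2} = \left(2 + \frac{4 \left(-10\right)^{2}}{\left(2 + \left(-10 + 31\right)\right)^{2}}\right) \frac{1}{2} = \left(2 + 4 \cdot 100 \frac{1}{\left(2 + 21\right)^{2}}\right) \frac{1}{2} = \left(2 + 4 \cdot 100 \cdot \frac{1}{529}\right) \frac{1}{2} = \left(2 + \frac{400}{529}\right) \frac{1}{2} = \frac{1458}{529} \cdot \frac{1}{2} = \frac{729}{529}$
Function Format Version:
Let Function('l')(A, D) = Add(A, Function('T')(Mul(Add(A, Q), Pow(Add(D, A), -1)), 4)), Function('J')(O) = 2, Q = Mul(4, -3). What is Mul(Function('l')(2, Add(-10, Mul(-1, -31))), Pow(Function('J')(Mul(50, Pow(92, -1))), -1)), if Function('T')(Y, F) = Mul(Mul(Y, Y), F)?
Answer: Rational(729, 529) ≈ 1.3781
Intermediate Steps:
Q = -12
Function('T')(Y, F) = Mul(F, Pow(Y, 2)) (Function('T')(Y, F) = Mul(Pow(Y, 2), F) = Mul(F, Pow(Y, 2)))
Function('l')(A, D) = Add(A, Mul(4, Pow(Add(-12, A), 2), Pow(Add(A, D), -2))) (Function('l')(A, D) = Add(A, Mul(4, Pow(Mul(Add(A, -12), Pow(Add(D, A), -1)), 2))) = Add(A, Mul(4, Pow(Mul(Add(-12, A), Pow(Add(A, D), -1)), 2))) = Add(A, Mul(4, Pow(Mul(Pow(Add(A, D), -1), Add(-12, A)), 2))) = Add(A, Mul(4, Mul(Pow(Add(-12, A), 2), Pow(Add(A, D), -2)))) = Add(A, Mul(4, Pow(Add(-12, A), 2), Pow(Add(A, D), -2))))
Mul(Function('l')(2, Add(-10, Mul(-1, -31))), Pow(Function('J')(Mul(50, Pow(92, -1))), -1)) = Mul(Add(2, Mul(4, Pow(Add(-12, 2), 2), Pow(Add(2, Add(-10, Mul(-1, -31))), -2))), Pow(2, -1)) = Mul(Add(2, Mul(4, Pow(-10, 2), Pow(Add(2, Add(-10, 31)), -2))), Rational(1, 2)) = Mul(Add(2, Mul(4, 100, Pow(Add(2, 21), -2))), Rational(1, 2)) = Mul(Add(2, Mul(4, 100, Pow(23, -2))), Rational(1, 2)) = Mul(Add(2, Mul(4, 100, Rational(1, 529))), Rational(1, 2)) = Mul(Add(2, Rational(400, 529)), Rational(1, 2)) = Mul(Rational(1458, 529), Rational(1, 2)) = Rational(729, 529)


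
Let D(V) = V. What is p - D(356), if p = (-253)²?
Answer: 63653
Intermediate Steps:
p = 64009
p - D(356) = 64009 - 1*356 = 64009 - 356 = 63653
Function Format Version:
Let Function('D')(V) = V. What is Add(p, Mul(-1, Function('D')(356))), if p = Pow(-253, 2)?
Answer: 63653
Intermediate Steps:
p = 64009
Add(p, Mul(-1, Function('D')(356))) = Add(64009, Mul(-1, 356)) = Add(64009, -356) = 63653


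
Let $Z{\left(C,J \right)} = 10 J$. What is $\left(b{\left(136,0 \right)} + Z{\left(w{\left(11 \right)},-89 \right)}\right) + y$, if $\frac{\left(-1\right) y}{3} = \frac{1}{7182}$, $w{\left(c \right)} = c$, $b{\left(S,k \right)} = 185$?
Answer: $- \frac{1687771}{2394} \approx -705.0$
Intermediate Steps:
$y = - \frac{1}{2394}$ ($y = - \frac{3}{7182} = \left(-3\right) \frac{1}{7182} = - \frac{1}{2394} \approx -0.00041771$)
$\left(b{\left(136,0 \right)} + Z{\left(w{\left(11 \right)},-89 \right)}\right) + y = \left(185 + 10 \left(-89\right)\right) - \frac{1}{2394} = \left(185 - 890\right) - \frac{1}{2394} = -705 - \frac{1}{2394} = - \frac{1687771}{2394}$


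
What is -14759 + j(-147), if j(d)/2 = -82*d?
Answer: 9349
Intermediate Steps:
j(d) = -164*d (j(d) = 2*(-82*d) = -164*d)
-14759 + j(-147) = -14759 - 164*(-147) = -14759 + 24108 = 9349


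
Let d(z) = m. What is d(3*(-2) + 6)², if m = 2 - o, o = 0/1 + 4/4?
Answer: 1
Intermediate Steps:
o = 1 (o = 0*1 + 4*(¼) = 0 + 1 = 1)
m = 1 (m = 2 - 1*1 = 2 - 1 = 1)
d(z) = 1
d(3*(-2) + 6)² = 1² = 1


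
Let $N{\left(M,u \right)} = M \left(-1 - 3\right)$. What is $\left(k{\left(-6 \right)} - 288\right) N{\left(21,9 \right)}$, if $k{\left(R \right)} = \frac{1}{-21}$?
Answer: $24196$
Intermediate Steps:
$N{\left(M,u \right)} = - 4 M$ ($N{\left(M,u \right)} = M \left(-4\right) = - 4 M$)
$k{\left(R \right)} = - \frac{1}{21}$
$\left(k{\left(-6 \right)} - 288\right) N{\left(21,9 \right)} = \left(- \frac{1}{21} - 288\right) \left(\left(-4\right) 21\right) = \left(- \frac{6049}{21}\right) \left(-84\right) = 24196$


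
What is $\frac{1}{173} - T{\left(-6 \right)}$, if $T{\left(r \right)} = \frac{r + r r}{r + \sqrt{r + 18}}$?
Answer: $\frac{2597}{346} + \frac{5 \sqrt{3}}{2} \approx 11.836$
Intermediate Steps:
$T{\left(r \right)} = \frac{r + r^{2}}{r + \sqrt{18 + r}}$
$\frac{1}{173} - T{\left(-6 \right)} = \frac{1}{173} - - \frac{6 \left(1 - 6\right)}{-6 + \sqrt{18 - 6}} = \frac{1}{173} - \left(-6\right) \frac{1}{-6 + \sqrt{12}} \left(-5\right) = \frac{1}{173} - \left(-6\right) \frac{1}{-6 + 2 \sqrt{3}} \left(-5\right) = \frac{1}{173} - \frac{30}{-6 + 2 \sqrt{3}}$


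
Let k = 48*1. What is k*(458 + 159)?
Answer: 29616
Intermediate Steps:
k = 48
k*(458 + 159) = 48*(458 + 159) = 48*617 = 29616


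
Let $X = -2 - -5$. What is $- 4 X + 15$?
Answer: $3$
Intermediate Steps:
$X = 3$ ($X = -2 + 5 = 3$)
$- 4 X + 15 = \left(-4\right) 3 + 15 = -12 + 15 = 3$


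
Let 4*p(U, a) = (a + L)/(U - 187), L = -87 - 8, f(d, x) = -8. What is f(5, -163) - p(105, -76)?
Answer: -2795/328 ≈ -8.5213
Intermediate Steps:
L = -95
p(U, a) = (-95 + a)/(4*(-187 + U)) (p(U, a) = ((a - 95)/(U - 187))/4 = ((-95 + a)/(-187 + U))/4 = (-95 + a)/(4*(-187 + U)))
f(5, -163) - p(105, -76) = -8 - (-95 - 76)/(4*(-187 + 105)) = -8 - (-171)/(4*(-82)) = -8 - (-1)*(-171)/(4*82) = -8 - 1*171/328 = -8 - 171/328 = -2795/328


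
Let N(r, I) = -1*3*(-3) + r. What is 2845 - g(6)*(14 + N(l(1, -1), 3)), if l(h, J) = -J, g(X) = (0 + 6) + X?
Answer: 2557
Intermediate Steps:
g(X) = 6 + X
N(r, I) = 9 + r (N(r, I) = -3*(-3) + r = 9 + r)
2845 - g(6)*(14 + N(l(1, -1), 3)) = 2845 - (6 + 6)*(14 + (9 - 1*(-1))) = 2845 - 12*(14 + (9 + 1)) = 2845 - 12*(14 + 10) = 2845 - 12*24 = 2845 - 1*288 = 2845 - 288 = 2557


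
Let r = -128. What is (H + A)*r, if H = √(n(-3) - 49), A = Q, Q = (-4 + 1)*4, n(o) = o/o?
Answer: 1536 - 512*I*√3 ≈ 1536.0 - 886.81*I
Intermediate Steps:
n(o) = 1
Q = -12 (Q = -3*4 = -12)
A = -12
H = 4*I*√3 (H = √(1 - 49) = √(-48) = 4*I*√3 ≈ 6.9282*I)
(H + A)*r = (4*I*√3 - 12)*(-128) = (-12 + 4*I*√3)*(-128) = 1536 - 512*I*√3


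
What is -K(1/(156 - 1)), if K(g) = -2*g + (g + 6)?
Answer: -929/155 ≈ -5.9935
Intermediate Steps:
K(g) = 6 - g (K(g) = -2*g + (6 + g) = 6 - g)
-K(1/(156 - 1)) = -(6 - 1/(156 - 1)) = -(6 - 1/155) = -1*929/155 = -929/155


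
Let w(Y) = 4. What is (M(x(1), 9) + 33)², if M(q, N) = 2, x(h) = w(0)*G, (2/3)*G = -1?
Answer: 1225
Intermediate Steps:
G = -3/2 (G = (3/2)*(-1) = -3/2 ≈ -1.5000)
x(h) = -6 (x(h) = 4*(-3/2) = -6)
(M(x(1), 9) + 33)² = (2 + 33)² = 35² = 1225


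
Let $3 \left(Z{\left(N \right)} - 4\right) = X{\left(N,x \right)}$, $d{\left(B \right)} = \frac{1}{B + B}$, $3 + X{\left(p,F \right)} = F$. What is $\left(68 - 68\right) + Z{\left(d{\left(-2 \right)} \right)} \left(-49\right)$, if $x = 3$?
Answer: $-196$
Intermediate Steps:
$X{\left(p,F \right)} = -3 + F$
$d{\left(B \right)} = \frac{1}{2 B}$
$Z{\left(N \right)} = 4$ ($Z{\left(N \right)} = 4 + \frac{-3 + 3}{3} = 4 + \frac{1}{3} \cdot 0 = 4 + 0 = 4$)
$\left(68 - 68\right) + Z{\left(d{\left(-2 \right)} \right)} \left(-49\right) = \left(68 - 68\right) + 4 \left(-49\right) = \left(68 - 68\right) - 196 = 0 - 196 = -196$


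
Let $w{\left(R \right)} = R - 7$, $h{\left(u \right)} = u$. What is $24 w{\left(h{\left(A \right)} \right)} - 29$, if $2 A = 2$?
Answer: $-173$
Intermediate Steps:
$A = 1$ ($A = \frac{1}{2} \cdot 2 = 1$)
$w{\left(R \right)} = -7 + R$
$24 w{\left(h{\left(A \right)} \right)} - 29 = 24 \left(-7 + 1\right) - 29 = 24 \left(-6\right) - 29 = -144 - 29 = -173$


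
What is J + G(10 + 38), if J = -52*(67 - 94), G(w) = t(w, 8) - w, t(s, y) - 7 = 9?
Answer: 1372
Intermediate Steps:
t(s, y) = 16 (t(s, y) = 7 + 9 = 16)
G(w) = 16 - w
J = 1404 (J = -52*(-27) = 1404)
J + G(10 + 38) = 1404 + (16 - (10 + 38)) = 1404 + (16 - 1*48) = 1404 + (16 - 48) = 1404 - 32 = 1372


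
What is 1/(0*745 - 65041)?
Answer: -1/65041 ≈ -1.5375e-5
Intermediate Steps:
1/(0*745 - 65041) = 1/(0 - 65041) = 1/(-65041) = -1/65041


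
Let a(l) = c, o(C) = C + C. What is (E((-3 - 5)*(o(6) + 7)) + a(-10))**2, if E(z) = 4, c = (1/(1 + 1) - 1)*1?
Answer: 49/4 ≈ 12.250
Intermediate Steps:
o(C) = 2*C
c = -1/2 (c = (1/2 - 1)*1 = -1/2*1 = -1/2 ≈ -0.50000)
a(l) = -1/2
(E((-3 - 5)*(o(6) + 7)) + a(-10))**2 = (4 - 1/2)**2 = (7/2)**2 = 49/4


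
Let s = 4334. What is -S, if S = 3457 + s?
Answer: -7791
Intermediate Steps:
S = 7791 (S = 3457 + 4334 = 7791)
-S = -1*7791 = -7791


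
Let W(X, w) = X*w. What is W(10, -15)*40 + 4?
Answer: -5996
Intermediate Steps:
W(10, -15)*40 + 4 = (10*(-15))*40 + 4 = -150*40 + 4 = -6000 + 4 = -5996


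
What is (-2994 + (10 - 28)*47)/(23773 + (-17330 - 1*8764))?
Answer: 3840/2321 ≈ 1.6545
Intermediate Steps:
(-2994 + (10 - 28)*47)/(23773 + (-17330 - 1*8764)) = (-2994 - 18*47)/(23773 + (-17330 - 8764)) = (-2994 - 846)/(23773 - 26094) = -3840/(-2321) = -3840*(-1/2321) = 3840/2321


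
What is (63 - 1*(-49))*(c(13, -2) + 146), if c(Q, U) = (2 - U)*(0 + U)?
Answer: 15456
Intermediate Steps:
c(Q, U) = U*(2 - U) (c(Q, U) = (2 - U)*U = U*(2 - U))
(63 - 1*(-49))*(c(13, -2) + 146) = (63 - 1*(-49))*(-2*(2 - 1*(-2)) + 146) = (63 + 49)*(-2*(2 + 2) + 146) = 112*(-2*4 + 146) = 112*(-8 + 146) = 112*138 = 15456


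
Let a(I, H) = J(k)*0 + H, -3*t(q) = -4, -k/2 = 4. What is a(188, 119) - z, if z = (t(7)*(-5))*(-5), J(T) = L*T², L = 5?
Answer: 257/3 ≈ 85.667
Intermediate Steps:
k = -8 (k = -2*4 = -8)
t(q) = 4/3 (t(q) = -⅓*(-4) = 4/3)
J(T) = 5*T²
a(I, H) = H (a(I, H) = (5*(-8)²)*0 + H = (5*64)*0 + H = 320*0 + H = 0 + H = H)
z = 100/3 (z = ((4/3)*(-5))*(-5) = -20/3*(-5) = 100/3 ≈ 33.333)
a(188, 119) - z = 119 - 1*100/3 = 119 - 100/3 = 257/3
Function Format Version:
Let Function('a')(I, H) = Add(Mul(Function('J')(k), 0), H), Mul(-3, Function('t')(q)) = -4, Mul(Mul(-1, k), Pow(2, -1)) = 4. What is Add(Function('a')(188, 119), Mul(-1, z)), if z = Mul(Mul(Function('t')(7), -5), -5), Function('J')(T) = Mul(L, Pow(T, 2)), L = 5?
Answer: Rational(257, 3) ≈ 85.667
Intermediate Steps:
k = -8 (k = Mul(-2, 4) = -8)
Function('t')(q) = Rational(4, 3) (Function('t')(q) = Mul(Rational(-1, 3), -4) = Rational(4, 3))
Function('J')(T) = Mul(5, Pow(T, 2))
Function('a')(I, H) = H (Function('a')(I, H) = Add(Mul(Mul(5, Pow(-8, 2)), 0), H) = Add(Mul(Mul(5, 64), 0), H) = Add(Mul(320, 0), H) = Add(0, H) = H)
z = Rational(100, 3) (z = Mul(Mul(Rational(4, 3), -5), -5) = Mul(Rational(-20, 3), -5) = Rational(100, 3) ≈ 33.333)
Add(Function('a')(188, 119), Mul(-1, z)) = Add(119, Mul(-1, Rational(100, 3))) = Add(119, Rational(-100, 3)) = Rational(257, 3)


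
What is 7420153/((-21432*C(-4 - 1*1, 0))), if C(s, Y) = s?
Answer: 7420153/107160 ≈ 69.244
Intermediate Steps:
7420153/((-21432*C(-4 - 1*1, 0))) = 7420153/((-21432*(-4 - 1*1))) = 7420153/((-21432*(-4 - 1))) = 7420153/((-21432*(-5))) = 7420153/107160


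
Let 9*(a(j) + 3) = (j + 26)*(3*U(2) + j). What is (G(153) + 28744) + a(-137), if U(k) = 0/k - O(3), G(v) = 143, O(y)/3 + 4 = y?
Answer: 91388/3 ≈ 30463.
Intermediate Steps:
O(y) = -12 + 3*y
U(k) = 3 (U(k) = 0/k - (-12 + 3*3) = 0 - (-12 + 9) = 0 - 1*(-3) = 0 + 3 = 3)
a(j) = -3 + (9 + j)*(26 + j)/9 (a(j) = -3 + ((j + 26)*(3*3 + j))/9 = -3 + ((26 + j)*(9 + j))/9 = -3 + ((9 + j)*(26 + j))/9 = -3 + (9 + j)*(26 + j)/9)
(G(153) + 28744) + a(-137) = (143 + 28744) + (23 + (⅑)*(-137)² + (35/9)*(-137)) = 28887 + (23 + (⅑)*18769 - 4795/9) = 28887 + (23 + 18769/9 - 4795/9) = 28887 + 4727/3 = 91388/3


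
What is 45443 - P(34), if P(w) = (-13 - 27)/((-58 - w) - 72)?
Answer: 1863153/41 ≈ 45443.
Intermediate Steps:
P(w) = -40/(-130 - w)
45443 - P(34) = 45443 - 40/(130 + 34) = 45443 - 40/164 = 45443 - 1*10/41 = 45443 - 10/41 = 1863153/41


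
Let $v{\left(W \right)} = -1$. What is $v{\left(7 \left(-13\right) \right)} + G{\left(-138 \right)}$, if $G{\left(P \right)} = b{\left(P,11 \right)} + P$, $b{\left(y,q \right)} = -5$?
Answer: $-144$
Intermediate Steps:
$G{\left(P \right)} = -5 + P$
$v{\left(7 \left(-13\right) \right)} + G{\left(-138 \right)} = -1 - 143 = -144$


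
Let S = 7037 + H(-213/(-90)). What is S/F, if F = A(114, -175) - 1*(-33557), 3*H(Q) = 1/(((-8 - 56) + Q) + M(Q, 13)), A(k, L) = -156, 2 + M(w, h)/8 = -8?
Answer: 29900203/141920849 ≈ 0.21068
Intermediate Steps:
M(w, h) = -80 (M(w, h) = -16 + 8*(-8) = -16 - 64 = -80)
H(Q) = 1/(3*(-144 + Q)) (H(Q) = 1/(3*(((-8 - 56) + Q) - 80)) = 1/(3*((-64 + Q) - 80)) = 1/(3*(-144 + Q)))
S = 29900203/4249 (S = 7037 + 1/(3*(-144 - 213/(-90))) = 7037 + 1/(3*(-144 - 213*(-1/90))) = 7037 + 1/(3*(-144 + 71/30)) = 7037 + 1/(3*(-4249/30)) = 7037 + (⅓)*(-30/4249) = 7037 - 10/4249 = 29900203/4249 ≈ 7037.0)
F = 33401 (F = -156 - 1*(-33557) = -156 + 33557 = 33401)
S/F = (29900203/4249)/33401 = (29900203/4249)*(1/33401) = 29900203/141920849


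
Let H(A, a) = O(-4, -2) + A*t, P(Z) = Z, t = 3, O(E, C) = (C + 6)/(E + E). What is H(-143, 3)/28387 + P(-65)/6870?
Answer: -479582/19501869 ≈ -0.024592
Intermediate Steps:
O(E, C) = (6 + C)/(2*E) (O(E, C) = (6 + C)/((2*E)) = (6 + C)*(1/(2*E)) = (6 + C)/(2*E))
H(A, a) = -½ + 3*A (H(A, a) = (½)*(6 - 2)/(-4) + A*3 = (½)*(-¼)*4 + 3*A = -½ + 3*A)
H(-143, 3)/28387 + P(-65)/6870 = (-½ + 3*(-143))/28387 - 65/6870 = (-½ - 429)*(1/28387) - 65*1/6870 = -859/2*1/28387 - 13/1374 = -859/56774 - 13/1374 = -479582/19501869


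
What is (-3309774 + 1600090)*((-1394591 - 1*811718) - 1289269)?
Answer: 5976333777352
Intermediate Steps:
(-3309774 + 1600090)*((-1394591 - 1*811718) - 1289269) = -1709684*((-1394591 - 811718) - 1289269) = -1709684*(-2206309 - 1289269) = -1709684*(-3495578) = 5976333777352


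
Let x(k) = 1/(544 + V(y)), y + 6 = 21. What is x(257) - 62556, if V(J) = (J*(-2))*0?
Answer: -34030463/544 ≈ -62556.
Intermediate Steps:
y = 15 (y = -6 + 21 = 15)
V(J) = 0 (V(J) = -2*J*0 = 0)
x(k) = 1/544 (x(k) = 1/(544 + 0) = 1/544)
x(257) - 62556 = 1/544 - 62556 = -34030463/544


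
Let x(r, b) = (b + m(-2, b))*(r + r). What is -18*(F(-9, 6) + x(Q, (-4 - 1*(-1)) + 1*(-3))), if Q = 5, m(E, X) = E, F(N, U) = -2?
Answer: 1476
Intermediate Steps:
x(r, b) = 2*r*(-2 + b) (x(r, b) = (b - 2)*(r + r) = (-2 + b)*(2*r) = 2*r*(-2 + b))
-18*(F(-9, 6) + x(Q, (-4 - 1*(-1)) + 1*(-3))) = -18*(-2 + 2*5*(-2 + ((-4 - 1*(-1)) + 1*(-3)))) = -18*(-2 + 2*5*(-2 + ((-4 + 1) - 3))) = -18*(-2 + 2*5*(-2 + (-3 - 3))) = -18*(-2 + 2*5*(-2 - 6)) = -18*(-2 + 2*5*(-8)) = -18*(-2 - 80) = -18*(-82) = 1476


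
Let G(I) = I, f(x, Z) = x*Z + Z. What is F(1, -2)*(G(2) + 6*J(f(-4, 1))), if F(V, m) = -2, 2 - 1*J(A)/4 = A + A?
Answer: -388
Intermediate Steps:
f(x, Z) = Z + Z*x (f(x, Z) = Z*x + Z = Z + Z*x)
J(A) = 8 - 8*A (J(A) = 8 - 4*(A + A) = 8 - 8*A)
F(1, -2)*(G(2) + 6*J(f(-4, 1))) = -2*(2 + 6*(8 - 8*(1 - 4))) = -2*(2 + 6*(8 - 8*(-3))) = -2*(2 + 6*(8 + 24)) = -2*(2 + 6*32) = -2*(2 + 192) = -2*194 = -388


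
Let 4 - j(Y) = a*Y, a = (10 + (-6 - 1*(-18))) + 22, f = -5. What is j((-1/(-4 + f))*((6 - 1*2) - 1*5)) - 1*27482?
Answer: -247258/9 ≈ -27473.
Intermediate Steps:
a = 44 (a = (10 + (-6 + 18)) + 22 = (10 + 12) + 22 = 22 + 22 = 44)
j(Y) = 4 - 44*Y
j((-1/(-4 + f))*((6 - 1*2) - 1*5)) - 1*27482 = (4 - 44*(-1/(-4 - 5))*((6 - 1*2) - 1*5)) - 1*27482 = (4 - 44*(-1/(-9))*((6 - 2) - 5)) - 27482 = (4 - 44*(-1*(-⅑))*(4 - 5)) - 27482 = (4 - 44*(-1)/9) - 27482 = (4 - 44*(-⅑)) - 27482 = (4 + 44/9) - 27482 = 80/9 - 27482 = -247258/9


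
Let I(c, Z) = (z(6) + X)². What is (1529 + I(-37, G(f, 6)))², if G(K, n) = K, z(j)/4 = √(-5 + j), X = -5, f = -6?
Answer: 2340900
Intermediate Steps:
z(j) = 4*√(-5 + j)
I(c, Z) = 1 (I(c, Z) = (4*√(-5 + 6) - 5)² = (4*√1 - 5)² = (4*1 - 5)² = (4 - 5)² = (-1)² = 1)
(1529 + I(-37, G(f, 6)))² = (1529 + 1)² = 1530² = 2340900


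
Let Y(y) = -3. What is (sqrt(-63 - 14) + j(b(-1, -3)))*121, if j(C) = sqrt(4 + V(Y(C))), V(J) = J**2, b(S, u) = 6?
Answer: 121*sqrt(13) + 121*I*sqrt(77) ≈ 436.27 + 1061.8*I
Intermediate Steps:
j(C) = sqrt(13) (j(C) = sqrt(4 + (-3)**2) = sqrt(4 + 9) = sqrt(13))
(sqrt(-63 - 14) + j(b(-1, -3)))*121 = (sqrt(-63 - 14) + sqrt(13))*121 = (sqrt(-77) + sqrt(13))*121 = (I*sqrt(77) + sqrt(13))*121 = (sqrt(13) + I*sqrt(77))*121 = 121*sqrt(13) + 121*I*sqrt(77)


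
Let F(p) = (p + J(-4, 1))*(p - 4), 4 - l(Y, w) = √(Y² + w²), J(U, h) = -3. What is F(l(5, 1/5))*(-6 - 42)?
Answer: -30048/25 + 48*√626/5 ≈ -961.73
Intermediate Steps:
l(Y, w) = 4 - √(Y² + w²)
F(p) = (-4 + p)*(-3 + p) (F(p) = (p - 3)*(p - 4) = (-3 + p)*(-4 + p) = (-4 + p)*(-3 + p))
F(l(5, 1/5))*(-6 - 42) = (12 + (4 - √(5² + (1/5)²))² - 7*(4 - √(5² + (1/5)²)))*(-6 - 42) = (12 + (4 - √(25 + (⅕)²))² - 7*(4 - √(25 + (⅕)²)))*(-48) = (12 + (4 - √(25 + 1/25))² - 7*(4 - √(25 + 1/25)))*(-48) = (12 + (4 - √(626/25))² - 7*(4 - √(626/25)))*(-48) = (12 + (4 - √626/5)² - 7*(4 - √626/5))*(-48) = (12 + (4 - √626/5)² + (-28 + 7*√626/5))*(-48) = (-16 + (4 - √626/5)² + 7*√626/5)*(-48) = 768 - 48*(4 - √626/5)² - 336*√626/5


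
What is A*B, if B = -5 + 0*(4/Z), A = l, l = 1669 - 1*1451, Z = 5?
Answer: -1090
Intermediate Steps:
l = 218 (l = 1669 - 1451 = 218)
A = 218
B = -5 (B = -5 + 0*(4/5) = -5 + 0 = -5)
A*B = 218*(-5) = -1090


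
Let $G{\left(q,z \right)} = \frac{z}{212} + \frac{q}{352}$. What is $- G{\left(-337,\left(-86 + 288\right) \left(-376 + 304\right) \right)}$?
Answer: $\frac{1297733}{18656} \approx 69.561$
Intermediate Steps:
$G{\left(q,z \right)} = \frac{z}{212} + \frac{q}{352}$ ($G{\left(q,z \right)} = z \frac{1}{212} + q \frac{1}{352} = \frac{z}{212} + \frac{q}{352}$)
$- G{\left(-337,\left(-86 + 288\right) \left(-376 + 304\right) \right)} = - (\frac{\left(-86 + 288\right) \left(-376 + 304\right)}{212} + \frac{1}{352} \left(-337\right)) = - (\frac{202 \left(-72\right)}{212} - \frac{337}{352}) = - (\frac{1}{212} \left(-14544\right) - \frac{337}{352}) = - (- \frac{3636}{53} - \frac{337}{352}) = \left(-1\right) \left(- \frac{1297733}{18656}\right) = \frac{1297733}{18656}$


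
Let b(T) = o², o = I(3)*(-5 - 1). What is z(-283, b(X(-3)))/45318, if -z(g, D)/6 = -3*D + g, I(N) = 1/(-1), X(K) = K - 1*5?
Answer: 391/7553 ≈ 0.051768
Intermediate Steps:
X(K) = -5 + K (X(K) = K - 5 = -5 + K)
I(N) = -1
o = 6 (o = -(-5 - 1) = -1*(-6) = 6)
b(T) = 36 (b(T) = 6² = 36)
z(g, D) = -6*g + 18*D (z(g, D) = -6*(-3*D + g) = -6*(g - 3*D) = -6*g + 18*D)
z(-283, b(X(-3)))/45318 = (-6*(-283) + 18*36)/45318 = (1698 + 648)*(1/45318) = 2346*(1/45318) = 391/7553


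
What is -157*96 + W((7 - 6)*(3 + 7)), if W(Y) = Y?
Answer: -15062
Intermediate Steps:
-157*96 + W((7 - 6)*(3 + 7)) = -157*96 + (7 - 6)*(3 + 7) = -15072 + 1*10 = -15072 + 10 = -15062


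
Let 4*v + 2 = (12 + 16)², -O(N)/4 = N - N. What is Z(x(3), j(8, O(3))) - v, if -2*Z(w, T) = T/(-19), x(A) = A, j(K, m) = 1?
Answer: -3714/19 ≈ -195.47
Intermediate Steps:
O(N) = 0 (O(N) = -4*(N - N) = -4*0 = 0)
Z(w, T) = T/38 (Z(w, T) = -T/(2*(-19)) = -T*(-1)/(2*19) = -(-1)*T/38 = T/38)
v = 391/2 (v = -½ + (12 + 16)²/4 = -½ + (¼)*28² = -½ + (¼)*784 = -½ + 196 = 391/2 ≈ 195.50)
Z(x(3), j(8, O(3))) - v = (1/38)*1 - 1*391/2 = 1/38 - 391/2 = -3714/19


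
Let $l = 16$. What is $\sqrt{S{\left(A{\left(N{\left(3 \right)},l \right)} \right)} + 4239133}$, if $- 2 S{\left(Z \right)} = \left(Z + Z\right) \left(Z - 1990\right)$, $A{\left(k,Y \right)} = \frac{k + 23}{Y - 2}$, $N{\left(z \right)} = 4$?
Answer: $\frac{\sqrt{831621559}}{14} \approx 2059.8$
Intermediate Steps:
$A{\left(k,Y \right)} = \frac{23 + k}{-2 + Y}$
$S{\left(Z \right)} = - Z \left(-1990 + Z\right)$ ($S{\left(Z \right)} = - \frac{\left(Z + Z\right) \left(Z - 1990\right)}{2} = - \frac{2 Z \left(-1990 + Z\right)}{2} = - Z \left(-1990 + Z\right)$)
$\sqrt{S{\left(A{\left(N{\left(3 \right)},l \right)} \right)} + 4239133} = \sqrt{\frac{23 + 4}{-2 + 16} \left(1990 - \frac{23 + 4}{-2 + 16}\right) + 4239133} = \sqrt{\frac{1}{14} \cdot 27 \left(1990 - \frac{1}{14} \cdot 27\right) + 4239133} = \sqrt{\frac{27 \left(1990 - \frac{27}{14}\right)}{14} + 4239133} = \sqrt{\frac{27}{14} \cdot \frac{27833}{14} + 4239133} = \sqrt{\frac{751491}{196} + 4239133} = \sqrt{\frac{831621559}{196}} = \frac{\sqrt{831621559}}{14}$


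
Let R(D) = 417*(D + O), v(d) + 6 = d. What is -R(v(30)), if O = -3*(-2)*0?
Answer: -10008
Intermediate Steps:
O = 0 (O = 6*0 = 0)
v(d) = -6 + d
R(D) = 417*D (R(D) = 417*(D + 0) = 417*D)
-R(v(30)) = -417*(-6 + 30) = -417*24 = -1*10008 = -10008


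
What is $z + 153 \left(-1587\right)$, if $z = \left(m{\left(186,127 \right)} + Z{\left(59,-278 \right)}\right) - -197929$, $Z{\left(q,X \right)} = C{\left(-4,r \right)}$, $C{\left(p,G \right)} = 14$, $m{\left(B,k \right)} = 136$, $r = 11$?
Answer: $-44732$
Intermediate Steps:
$Z{\left(q,X \right)} = 14$
$z = 198079$ ($z = \left(136 + 14\right) - -197929 = 150 + 197929 = 198079$)
$z + 153 \left(-1587\right) = 198079 + 153 \left(-1587\right) = 198079 - 242811 = -44732$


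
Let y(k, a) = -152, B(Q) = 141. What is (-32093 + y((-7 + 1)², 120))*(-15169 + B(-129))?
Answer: 484577860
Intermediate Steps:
(-32093 + y((-7 + 1)², 120))*(-15169 + B(-129)) = (-32093 - 152)*(-15169 + 141) = -32245*(-15028) = 484577860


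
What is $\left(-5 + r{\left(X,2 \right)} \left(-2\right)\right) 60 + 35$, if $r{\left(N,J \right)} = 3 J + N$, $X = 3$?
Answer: $-1345$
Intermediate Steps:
$r{\left(N,J \right)} = N + 3 J$
$\left(-5 + r{\left(X,2 \right)} \left(-2\right)\right) 60 + 35 = \left(-5 + \left(3 + 3 \cdot 2\right) \left(-2\right)\right) 60 + 35 = \left(-5 + \left(3 + 6\right) \left(-2\right)\right) 60 + 35 = \left(-5 + 9 \left(-2\right)\right) 60 + 35 = \left(-5 - 18\right) 60 + 35 = \left(-23\right) 60 + 35 = -1380 + 35 = -1345$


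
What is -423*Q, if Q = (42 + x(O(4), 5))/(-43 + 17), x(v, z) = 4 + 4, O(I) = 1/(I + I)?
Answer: 10575/13 ≈ 813.46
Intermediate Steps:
O(I) = 1/(2*I)
x(v, z) = 8
Q = -25/13 (Q = (42 + 8)/(-43 + 17) = 50/(-26) = 50*(-1/26) = -25/13 ≈ -1.9231)
-423*Q = -423*(-25/13) = 10575/13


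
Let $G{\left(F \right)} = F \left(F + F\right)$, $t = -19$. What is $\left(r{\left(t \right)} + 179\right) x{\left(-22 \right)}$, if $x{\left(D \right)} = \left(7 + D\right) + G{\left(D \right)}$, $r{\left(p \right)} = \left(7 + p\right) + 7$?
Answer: $165822$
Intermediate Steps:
$r{\left(p \right)} = 14 + p$
$G{\left(F \right)} = 2 F^{2}$ ($G{\left(F \right)} = F 2 F = 2 F^{2}$)
$x{\left(D \right)} = 7 + D + 2 D^{2}$ ($x{\left(D \right)} = \left(7 + D\right) + 2 D^{2} = 7 + D + 2 D^{2}$)
$\left(r{\left(t \right)} + 179\right) x{\left(-22 \right)} = \left(\left(14 - 19\right) + 179\right) \left(7 - 22 + 2 \left(-22\right)^{2}\right) = \left(-5 + 179\right) \left(7 - 22 + 2 \cdot 484\right) = 174 \left(7 - 22 + 968\right) = 174 \cdot 953 = 165822$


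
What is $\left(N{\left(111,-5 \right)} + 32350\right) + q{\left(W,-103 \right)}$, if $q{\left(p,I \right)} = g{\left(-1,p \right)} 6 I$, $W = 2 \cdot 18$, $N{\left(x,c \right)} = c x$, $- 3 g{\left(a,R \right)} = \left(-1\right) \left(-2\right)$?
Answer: $32207$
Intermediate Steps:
$g{\left(a,R \right)} = - \frac{2}{3}$ ($g{\left(a,R \right)} = - \frac{\left(-1\right) \left(-2\right)}{3} = \left(- \frac{1}{3}\right) 2 = - \frac{2}{3}$)
$W = 36$
$q{\left(p,I \right)} = - 4 I$ ($q{\left(p,I \right)} = \left(- \frac{2}{3}\right) 6 I = - 4 I$)
$\left(N{\left(111,-5 \right)} + 32350\right) + q{\left(W,-103 \right)} = \left(\left(-5\right) 111 + 32350\right) - -412 = \left(-555 + 32350\right) + 412 = 31795 + 412 = 32207$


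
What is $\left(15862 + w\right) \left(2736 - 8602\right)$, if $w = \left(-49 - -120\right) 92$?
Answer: $-131363204$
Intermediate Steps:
$w = 6532$ ($w = \left(-49 + 120\right) 92 = 71 \cdot 92 = 6532$)
$\left(15862 + w\right) \left(2736 - 8602\right) = \left(15862 + 6532\right) \left(2736 - 8602\right) = 22394 \left(-5866\right) = -131363204$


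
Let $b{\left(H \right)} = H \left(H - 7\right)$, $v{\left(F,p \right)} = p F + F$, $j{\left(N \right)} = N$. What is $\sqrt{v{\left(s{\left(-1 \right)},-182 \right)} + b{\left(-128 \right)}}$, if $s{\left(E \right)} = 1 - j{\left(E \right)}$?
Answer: $\sqrt{16918} \approx 130.07$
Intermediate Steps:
$s{\left(E \right)} = 1 - E$
$v{\left(F,p \right)} = F + F p$ ($v{\left(F,p \right)} = F p + F = F + F p$)
$b{\left(H \right)} = H \left(-7 + H\right)$
$\sqrt{v{\left(s{\left(-1 \right)},-182 \right)} + b{\left(-128 \right)}} = \sqrt{\left(1 - -1\right) \left(1 - 182\right) - 128 \left(-7 - 128\right)} = \sqrt{\left(1 + 1\right) \left(-181\right) - -17280} = \sqrt{2 \left(-181\right) + 17280} = \sqrt{-362 + 17280} = \sqrt{16918}$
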